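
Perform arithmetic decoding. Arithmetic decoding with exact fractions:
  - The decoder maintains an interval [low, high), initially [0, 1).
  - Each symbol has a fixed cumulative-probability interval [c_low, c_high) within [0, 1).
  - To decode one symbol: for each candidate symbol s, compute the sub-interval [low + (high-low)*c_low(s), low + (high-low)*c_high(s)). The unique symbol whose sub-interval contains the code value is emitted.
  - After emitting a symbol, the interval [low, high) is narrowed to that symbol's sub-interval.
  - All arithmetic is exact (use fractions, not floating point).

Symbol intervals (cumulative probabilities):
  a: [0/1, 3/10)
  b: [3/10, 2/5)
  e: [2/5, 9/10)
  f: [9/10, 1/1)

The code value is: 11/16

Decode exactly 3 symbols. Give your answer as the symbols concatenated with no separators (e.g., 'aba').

Step 1: interval [0/1, 1/1), width = 1/1 - 0/1 = 1/1
  'a': [0/1 + 1/1*0/1, 0/1 + 1/1*3/10) = [0/1, 3/10)
  'b': [0/1 + 1/1*3/10, 0/1 + 1/1*2/5) = [3/10, 2/5)
  'e': [0/1 + 1/1*2/5, 0/1 + 1/1*9/10) = [2/5, 9/10) <- contains code 11/16
  'f': [0/1 + 1/1*9/10, 0/1 + 1/1*1/1) = [9/10, 1/1)
  emit 'e', narrow to [2/5, 9/10)
Step 2: interval [2/5, 9/10), width = 9/10 - 2/5 = 1/2
  'a': [2/5 + 1/2*0/1, 2/5 + 1/2*3/10) = [2/5, 11/20)
  'b': [2/5 + 1/2*3/10, 2/5 + 1/2*2/5) = [11/20, 3/5)
  'e': [2/5 + 1/2*2/5, 2/5 + 1/2*9/10) = [3/5, 17/20) <- contains code 11/16
  'f': [2/5 + 1/2*9/10, 2/5 + 1/2*1/1) = [17/20, 9/10)
  emit 'e', narrow to [3/5, 17/20)
Step 3: interval [3/5, 17/20), width = 17/20 - 3/5 = 1/4
  'a': [3/5 + 1/4*0/1, 3/5 + 1/4*3/10) = [3/5, 27/40)
  'b': [3/5 + 1/4*3/10, 3/5 + 1/4*2/5) = [27/40, 7/10) <- contains code 11/16
  'e': [3/5 + 1/4*2/5, 3/5 + 1/4*9/10) = [7/10, 33/40)
  'f': [3/5 + 1/4*9/10, 3/5 + 1/4*1/1) = [33/40, 17/20)
  emit 'b', narrow to [27/40, 7/10)

Answer: eeb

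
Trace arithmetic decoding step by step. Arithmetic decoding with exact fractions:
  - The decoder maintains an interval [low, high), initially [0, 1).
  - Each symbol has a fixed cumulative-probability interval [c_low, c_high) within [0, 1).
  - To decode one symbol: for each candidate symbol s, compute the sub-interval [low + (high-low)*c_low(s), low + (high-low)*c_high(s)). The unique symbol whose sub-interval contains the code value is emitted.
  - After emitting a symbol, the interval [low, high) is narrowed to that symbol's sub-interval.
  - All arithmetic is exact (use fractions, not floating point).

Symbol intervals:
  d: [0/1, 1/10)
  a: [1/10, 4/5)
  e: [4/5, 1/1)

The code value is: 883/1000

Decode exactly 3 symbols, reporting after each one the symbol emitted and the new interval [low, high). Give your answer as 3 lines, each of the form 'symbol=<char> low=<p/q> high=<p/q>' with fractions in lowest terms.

Step 1: interval [0/1, 1/1), width = 1/1 - 0/1 = 1/1
  'd': [0/1 + 1/1*0/1, 0/1 + 1/1*1/10) = [0/1, 1/10)
  'a': [0/1 + 1/1*1/10, 0/1 + 1/1*4/5) = [1/10, 4/5)
  'e': [0/1 + 1/1*4/5, 0/1 + 1/1*1/1) = [4/5, 1/1) <- contains code 883/1000
  emit 'e', narrow to [4/5, 1/1)
Step 2: interval [4/5, 1/1), width = 1/1 - 4/5 = 1/5
  'd': [4/5 + 1/5*0/1, 4/5 + 1/5*1/10) = [4/5, 41/50)
  'a': [4/5 + 1/5*1/10, 4/5 + 1/5*4/5) = [41/50, 24/25) <- contains code 883/1000
  'e': [4/5 + 1/5*4/5, 4/5 + 1/5*1/1) = [24/25, 1/1)
  emit 'a', narrow to [41/50, 24/25)
Step 3: interval [41/50, 24/25), width = 24/25 - 41/50 = 7/50
  'd': [41/50 + 7/50*0/1, 41/50 + 7/50*1/10) = [41/50, 417/500)
  'a': [41/50 + 7/50*1/10, 41/50 + 7/50*4/5) = [417/500, 233/250) <- contains code 883/1000
  'e': [41/50 + 7/50*4/5, 41/50 + 7/50*1/1) = [233/250, 24/25)
  emit 'a', narrow to [417/500, 233/250)

Answer: symbol=e low=4/5 high=1/1
symbol=a low=41/50 high=24/25
symbol=a low=417/500 high=233/250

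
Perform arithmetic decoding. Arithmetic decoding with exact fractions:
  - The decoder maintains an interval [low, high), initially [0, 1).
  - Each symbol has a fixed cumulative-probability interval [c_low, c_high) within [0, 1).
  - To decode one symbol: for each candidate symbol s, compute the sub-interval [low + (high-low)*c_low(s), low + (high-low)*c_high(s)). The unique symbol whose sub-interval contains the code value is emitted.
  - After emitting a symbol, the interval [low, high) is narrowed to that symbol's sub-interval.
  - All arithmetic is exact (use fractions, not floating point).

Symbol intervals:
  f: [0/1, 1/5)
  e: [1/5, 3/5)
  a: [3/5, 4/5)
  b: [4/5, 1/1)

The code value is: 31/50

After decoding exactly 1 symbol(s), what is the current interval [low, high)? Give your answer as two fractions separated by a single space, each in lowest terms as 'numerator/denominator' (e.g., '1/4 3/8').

Answer: 3/5 4/5

Derivation:
Step 1: interval [0/1, 1/1), width = 1/1 - 0/1 = 1/1
  'f': [0/1 + 1/1*0/1, 0/1 + 1/1*1/5) = [0/1, 1/5)
  'e': [0/1 + 1/1*1/5, 0/1 + 1/1*3/5) = [1/5, 3/5)
  'a': [0/1 + 1/1*3/5, 0/1 + 1/1*4/5) = [3/5, 4/5) <- contains code 31/50
  'b': [0/1 + 1/1*4/5, 0/1 + 1/1*1/1) = [4/5, 1/1)
  emit 'a', narrow to [3/5, 4/5)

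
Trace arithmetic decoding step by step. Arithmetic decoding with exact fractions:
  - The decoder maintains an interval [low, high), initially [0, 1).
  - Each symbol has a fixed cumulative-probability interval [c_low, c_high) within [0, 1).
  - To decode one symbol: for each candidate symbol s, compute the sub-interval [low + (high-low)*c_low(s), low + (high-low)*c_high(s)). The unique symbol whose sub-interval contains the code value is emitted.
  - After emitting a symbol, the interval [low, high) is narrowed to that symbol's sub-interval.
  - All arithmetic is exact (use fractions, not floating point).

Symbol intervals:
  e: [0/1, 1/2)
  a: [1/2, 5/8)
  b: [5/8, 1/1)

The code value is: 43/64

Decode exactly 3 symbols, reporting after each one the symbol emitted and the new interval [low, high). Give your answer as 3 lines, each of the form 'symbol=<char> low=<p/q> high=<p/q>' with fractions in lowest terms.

Step 1: interval [0/1, 1/1), width = 1/1 - 0/1 = 1/1
  'e': [0/1 + 1/1*0/1, 0/1 + 1/1*1/2) = [0/1, 1/2)
  'a': [0/1 + 1/1*1/2, 0/1 + 1/1*5/8) = [1/2, 5/8)
  'b': [0/1 + 1/1*5/8, 0/1 + 1/1*1/1) = [5/8, 1/1) <- contains code 43/64
  emit 'b', narrow to [5/8, 1/1)
Step 2: interval [5/8, 1/1), width = 1/1 - 5/8 = 3/8
  'e': [5/8 + 3/8*0/1, 5/8 + 3/8*1/2) = [5/8, 13/16) <- contains code 43/64
  'a': [5/8 + 3/8*1/2, 5/8 + 3/8*5/8) = [13/16, 55/64)
  'b': [5/8 + 3/8*5/8, 5/8 + 3/8*1/1) = [55/64, 1/1)
  emit 'e', narrow to [5/8, 13/16)
Step 3: interval [5/8, 13/16), width = 13/16 - 5/8 = 3/16
  'e': [5/8 + 3/16*0/1, 5/8 + 3/16*1/2) = [5/8, 23/32) <- contains code 43/64
  'a': [5/8 + 3/16*1/2, 5/8 + 3/16*5/8) = [23/32, 95/128)
  'b': [5/8 + 3/16*5/8, 5/8 + 3/16*1/1) = [95/128, 13/16)
  emit 'e', narrow to [5/8, 23/32)

Answer: symbol=b low=5/8 high=1/1
symbol=e low=5/8 high=13/16
symbol=e low=5/8 high=23/32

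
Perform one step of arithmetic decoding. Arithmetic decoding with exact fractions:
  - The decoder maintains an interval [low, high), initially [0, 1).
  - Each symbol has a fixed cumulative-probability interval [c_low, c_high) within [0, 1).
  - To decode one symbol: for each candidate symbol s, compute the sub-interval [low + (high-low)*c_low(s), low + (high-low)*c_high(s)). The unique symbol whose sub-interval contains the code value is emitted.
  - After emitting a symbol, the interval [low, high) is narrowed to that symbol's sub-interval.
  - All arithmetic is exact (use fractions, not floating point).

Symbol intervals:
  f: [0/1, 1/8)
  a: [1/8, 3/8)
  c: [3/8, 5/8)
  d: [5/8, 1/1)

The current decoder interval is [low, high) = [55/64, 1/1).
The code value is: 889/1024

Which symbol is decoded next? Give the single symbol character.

Answer: f

Derivation:
Interval width = high − low = 1/1 − 55/64 = 9/64
Scaled code = (code − low) / width = (889/1024 − 55/64) / 9/64 = 1/16
  f: [0/1, 1/8) ← scaled code falls here ✓
  a: [1/8, 3/8) 
  c: [3/8, 5/8) 
  d: [5/8, 1/1) 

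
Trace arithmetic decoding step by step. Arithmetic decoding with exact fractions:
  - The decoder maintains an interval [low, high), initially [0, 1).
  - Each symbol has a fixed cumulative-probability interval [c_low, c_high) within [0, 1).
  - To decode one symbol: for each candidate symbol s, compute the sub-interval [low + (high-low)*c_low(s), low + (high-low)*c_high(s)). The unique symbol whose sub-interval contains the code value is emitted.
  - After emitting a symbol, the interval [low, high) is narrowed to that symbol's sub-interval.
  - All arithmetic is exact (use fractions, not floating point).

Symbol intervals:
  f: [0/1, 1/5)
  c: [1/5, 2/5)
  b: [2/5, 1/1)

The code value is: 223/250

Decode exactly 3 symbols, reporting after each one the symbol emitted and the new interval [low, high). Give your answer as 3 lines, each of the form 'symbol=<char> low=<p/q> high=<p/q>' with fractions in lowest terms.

Step 1: interval [0/1, 1/1), width = 1/1 - 0/1 = 1/1
  'f': [0/1 + 1/1*0/1, 0/1 + 1/1*1/5) = [0/1, 1/5)
  'c': [0/1 + 1/1*1/5, 0/1 + 1/1*2/5) = [1/5, 2/5)
  'b': [0/1 + 1/1*2/5, 0/1 + 1/1*1/1) = [2/5, 1/1) <- contains code 223/250
  emit 'b', narrow to [2/5, 1/1)
Step 2: interval [2/5, 1/1), width = 1/1 - 2/5 = 3/5
  'f': [2/5 + 3/5*0/1, 2/5 + 3/5*1/5) = [2/5, 13/25)
  'c': [2/5 + 3/5*1/5, 2/5 + 3/5*2/5) = [13/25, 16/25)
  'b': [2/5 + 3/5*2/5, 2/5 + 3/5*1/1) = [16/25, 1/1) <- contains code 223/250
  emit 'b', narrow to [16/25, 1/1)
Step 3: interval [16/25, 1/1), width = 1/1 - 16/25 = 9/25
  'f': [16/25 + 9/25*0/1, 16/25 + 9/25*1/5) = [16/25, 89/125)
  'c': [16/25 + 9/25*1/5, 16/25 + 9/25*2/5) = [89/125, 98/125)
  'b': [16/25 + 9/25*2/5, 16/25 + 9/25*1/1) = [98/125, 1/1) <- contains code 223/250
  emit 'b', narrow to [98/125, 1/1)

Answer: symbol=b low=2/5 high=1/1
symbol=b low=16/25 high=1/1
symbol=b low=98/125 high=1/1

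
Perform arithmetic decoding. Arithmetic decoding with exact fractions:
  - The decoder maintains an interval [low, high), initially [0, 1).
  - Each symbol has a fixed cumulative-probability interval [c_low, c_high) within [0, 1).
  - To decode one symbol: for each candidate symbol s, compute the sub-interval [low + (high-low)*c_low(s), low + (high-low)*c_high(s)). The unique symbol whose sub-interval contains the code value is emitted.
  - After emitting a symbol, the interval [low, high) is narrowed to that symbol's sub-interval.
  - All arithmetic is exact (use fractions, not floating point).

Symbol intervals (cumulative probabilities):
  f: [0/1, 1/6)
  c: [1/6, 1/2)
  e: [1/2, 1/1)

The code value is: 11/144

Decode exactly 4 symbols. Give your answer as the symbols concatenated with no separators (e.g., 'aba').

Step 1: interval [0/1, 1/1), width = 1/1 - 0/1 = 1/1
  'f': [0/1 + 1/1*0/1, 0/1 + 1/1*1/6) = [0/1, 1/6) <- contains code 11/144
  'c': [0/1 + 1/1*1/6, 0/1 + 1/1*1/2) = [1/6, 1/2)
  'e': [0/1 + 1/1*1/2, 0/1 + 1/1*1/1) = [1/2, 1/1)
  emit 'f', narrow to [0/1, 1/6)
Step 2: interval [0/1, 1/6), width = 1/6 - 0/1 = 1/6
  'f': [0/1 + 1/6*0/1, 0/1 + 1/6*1/6) = [0/1, 1/36)
  'c': [0/1 + 1/6*1/6, 0/1 + 1/6*1/2) = [1/36, 1/12) <- contains code 11/144
  'e': [0/1 + 1/6*1/2, 0/1 + 1/6*1/1) = [1/12, 1/6)
  emit 'c', narrow to [1/36, 1/12)
Step 3: interval [1/36, 1/12), width = 1/12 - 1/36 = 1/18
  'f': [1/36 + 1/18*0/1, 1/36 + 1/18*1/6) = [1/36, 1/27)
  'c': [1/36 + 1/18*1/6, 1/36 + 1/18*1/2) = [1/27, 1/18)
  'e': [1/36 + 1/18*1/2, 1/36 + 1/18*1/1) = [1/18, 1/12) <- contains code 11/144
  emit 'e', narrow to [1/18, 1/12)
Step 4: interval [1/18, 1/12), width = 1/12 - 1/18 = 1/36
  'f': [1/18 + 1/36*0/1, 1/18 + 1/36*1/6) = [1/18, 13/216)
  'c': [1/18 + 1/36*1/6, 1/18 + 1/36*1/2) = [13/216, 5/72)
  'e': [1/18 + 1/36*1/2, 1/18 + 1/36*1/1) = [5/72, 1/12) <- contains code 11/144
  emit 'e', narrow to [5/72, 1/12)

Answer: fcee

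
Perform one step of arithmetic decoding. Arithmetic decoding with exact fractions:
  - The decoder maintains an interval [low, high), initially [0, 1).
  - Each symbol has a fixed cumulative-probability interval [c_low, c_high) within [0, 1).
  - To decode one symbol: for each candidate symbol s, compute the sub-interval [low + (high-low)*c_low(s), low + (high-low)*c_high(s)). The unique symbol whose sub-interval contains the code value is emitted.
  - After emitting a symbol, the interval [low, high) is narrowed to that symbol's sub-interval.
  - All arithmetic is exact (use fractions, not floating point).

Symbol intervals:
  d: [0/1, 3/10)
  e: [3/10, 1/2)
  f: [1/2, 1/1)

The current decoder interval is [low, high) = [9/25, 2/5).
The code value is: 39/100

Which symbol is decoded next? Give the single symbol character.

Answer: f

Derivation:
Interval width = high − low = 2/5 − 9/25 = 1/25
Scaled code = (code − low) / width = (39/100 − 9/25) / 1/25 = 3/4
  d: [0/1, 3/10) 
  e: [3/10, 1/2) 
  f: [1/2, 1/1) ← scaled code falls here ✓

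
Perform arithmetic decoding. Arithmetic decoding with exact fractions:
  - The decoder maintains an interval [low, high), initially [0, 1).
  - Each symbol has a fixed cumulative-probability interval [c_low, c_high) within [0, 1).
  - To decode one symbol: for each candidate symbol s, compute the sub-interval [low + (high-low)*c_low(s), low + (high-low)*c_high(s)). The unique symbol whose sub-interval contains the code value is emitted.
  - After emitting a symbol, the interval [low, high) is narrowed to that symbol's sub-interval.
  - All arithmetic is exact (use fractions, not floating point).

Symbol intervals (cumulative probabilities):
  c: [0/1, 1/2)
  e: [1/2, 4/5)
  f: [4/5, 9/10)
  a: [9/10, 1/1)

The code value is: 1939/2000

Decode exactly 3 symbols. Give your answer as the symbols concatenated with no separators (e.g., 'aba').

Answer: aee

Derivation:
Step 1: interval [0/1, 1/1), width = 1/1 - 0/1 = 1/1
  'c': [0/1 + 1/1*0/1, 0/1 + 1/1*1/2) = [0/1, 1/2)
  'e': [0/1 + 1/1*1/2, 0/1 + 1/1*4/5) = [1/2, 4/5)
  'f': [0/1 + 1/1*4/5, 0/1 + 1/1*9/10) = [4/5, 9/10)
  'a': [0/1 + 1/1*9/10, 0/1 + 1/1*1/1) = [9/10, 1/1) <- contains code 1939/2000
  emit 'a', narrow to [9/10, 1/1)
Step 2: interval [9/10, 1/1), width = 1/1 - 9/10 = 1/10
  'c': [9/10 + 1/10*0/1, 9/10 + 1/10*1/2) = [9/10, 19/20)
  'e': [9/10 + 1/10*1/2, 9/10 + 1/10*4/5) = [19/20, 49/50) <- contains code 1939/2000
  'f': [9/10 + 1/10*4/5, 9/10 + 1/10*9/10) = [49/50, 99/100)
  'a': [9/10 + 1/10*9/10, 9/10 + 1/10*1/1) = [99/100, 1/1)
  emit 'e', narrow to [19/20, 49/50)
Step 3: interval [19/20, 49/50), width = 49/50 - 19/20 = 3/100
  'c': [19/20 + 3/100*0/1, 19/20 + 3/100*1/2) = [19/20, 193/200)
  'e': [19/20 + 3/100*1/2, 19/20 + 3/100*4/5) = [193/200, 487/500) <- contains code 1939/2000
  'f': [19/20 + 3/100*4/5, 19/20 + 3/100*9/10) = [487/500, 977/1000)
  'a': [19/20 + 3/100*9/10, 19/20 + 3/100*1/1) = [977/1000, 49/50)
  emit 'e', narrow to [193/200, 487/500)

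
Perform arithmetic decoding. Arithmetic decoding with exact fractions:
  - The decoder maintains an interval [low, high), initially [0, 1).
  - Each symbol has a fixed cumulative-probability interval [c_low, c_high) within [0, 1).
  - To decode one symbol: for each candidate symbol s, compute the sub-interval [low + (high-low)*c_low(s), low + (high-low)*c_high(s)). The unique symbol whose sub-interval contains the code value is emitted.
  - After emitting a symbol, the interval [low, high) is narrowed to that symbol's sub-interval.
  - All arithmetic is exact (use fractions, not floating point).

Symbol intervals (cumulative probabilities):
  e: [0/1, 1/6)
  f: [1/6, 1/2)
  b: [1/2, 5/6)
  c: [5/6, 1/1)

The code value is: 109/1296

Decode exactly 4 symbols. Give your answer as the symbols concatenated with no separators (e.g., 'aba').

Step 1: interval [0/1, 1/1), width = 1/1 - 0/1 = 1/1
  'e': [0/1 + 1/1*0/1, 0/1 + 1/1*1/6) = [0/1, 1/6) <- contains code 109/1296
  'f': [0/1 + 1/1*1/6, 0/1 + 1/1*1/2) = [1/6, 1/2)
  'b': [0/1 + 1/1*1/2, 0/1 + 1/1*5/6) = [1/2, 5/6)
  'c': [0/1 + 1/1*5/6, 0/1 + 1/1*1/1) = [5/6, 1/1)
  emit 'e', narrow to [0/1, 1/6)
Step 2: interval [0/1, 1/6), width = 1/6 - 0/1 = 1/6
  'e': [0/1 + 1/6*0/1, 0/1 + 1/6*1/6) = [0/1, 1/36)
  'f': [0/1 + 1/6*1/6, 0/1 + 1/6*1/2) = [1/36, 1/12)
  'b': [0/1 + 1/6*1/2, 0/1 + 1/6*5/6) = [1/12, 5/36) <- contains code 109/1296
  'c': [0/1 + 1/6*5/6, 0/1 + 1/6*1/1) = [5/36, 1/6)
  emit 'b', narrow to [1/12, 5/36)
Step 3: interval [1/12, 5/36), width = 5/36 - 1/12 = 1/18
  'e': [1/12 + 1/18*0/1, 1/12 + 1/18*1/6) = [1/12, 5/54) <- contains code 109/1296
  'f': [1/12 + 1/18*1/6, 1/12 + 1/18*1/2) = [5/54, 1/9)
  'b': [1/12 + 1/18*1/2, 1/12 + 1/18*5/6) = [1/9, 7/54)
  'c': [1/12 + 1/18*5/6, 1/12 + 1/18*1/1) = [7/54, 5/36)
  emit 'e', narrow to [1/12, 5/54)
Step 4: interval [1/12, 5/54), width = 5/54 - 1/12 = 1/108
  'e': [1/12 + 1/108*0/1, 1/12 + 1/108*1/6) = [1/12, 55/648) <- contains code 109/1296
  'f': [1/12 + 1/108*1/6, 1/12 + 1/108*1/2) = [55/648, 19/216)
  'b': [1/12 + 1/108*1/2, 1/12 + 1/108*5/6) = [19/216, 59/648)
  'c': [1/12 + 1/108*5/6, 1/12 + 1/108*1/1) = [59/648, 5/54)
  emit 'e', narrow to [1/12, 55/648)

Answer: ebee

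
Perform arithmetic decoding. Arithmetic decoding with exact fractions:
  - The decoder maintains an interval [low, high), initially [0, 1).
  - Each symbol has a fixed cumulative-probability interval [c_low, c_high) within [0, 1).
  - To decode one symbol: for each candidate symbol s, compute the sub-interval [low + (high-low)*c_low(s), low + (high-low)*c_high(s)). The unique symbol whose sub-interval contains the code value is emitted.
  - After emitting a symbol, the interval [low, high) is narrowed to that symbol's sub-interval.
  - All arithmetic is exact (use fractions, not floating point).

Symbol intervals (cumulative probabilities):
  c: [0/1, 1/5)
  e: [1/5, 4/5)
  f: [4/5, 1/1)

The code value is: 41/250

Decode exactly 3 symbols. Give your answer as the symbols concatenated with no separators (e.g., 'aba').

Answer: cfc

Derivation:
Step 1: interval [0/1, 1/1), width = 1/1 - 0/1 = 1/1
  'c': [0/1 + 1/1*0/1, 0/1 + 1/1*1/5) = [0/1, 1/5) <- contains code 41/250
  'e': [0/1 + 1/1*1/5, 0/1 + 1/1*4/5) = [1/5, 4/5)
  'f': [0/1 + 1/1*4/5, 0/1 + 1/1*1/1) = [4/5, 1/1)
  emit 'c', narrow to [0/1, 1/5)
Step 2: interval [0/1, 1/5), width = 1/5 - 0/1 = 1/5
  'c': [0/1 + 1/5*0/1, 0/1 + 1/5*1/5) = [0/1, 1/25)
  'e': [0/1 + 1/5*1/5, 0/1 + 1/5*4/5) = [1/25, 4/25)
  'f': [0/1 + 1/5*4/5, 0/1 + 1/5*1/1) = [4/25, 1/5) <- contains code 41/250
  emit 'f', narrow to [4/25, 1/5)
Step 3: interval [4/25, 1/5), width = 1/5 - 4/25 = 1/25
  'c': [4/25 + 1/25*0/1, 4/25 + 1/25*1/5) = [4/25, 21/125) <- contains code 41/250
  'e': [4/25 + 1/25*1/5, 4/25 + 1/25*4/5) = [21/125, 24/125)
  'f': [4/25 + 1/25*4/5, 4/25 + 1/25*1/1) = [24/125, 1/5)
  emit 'c', narrow to [4/25, 21/125)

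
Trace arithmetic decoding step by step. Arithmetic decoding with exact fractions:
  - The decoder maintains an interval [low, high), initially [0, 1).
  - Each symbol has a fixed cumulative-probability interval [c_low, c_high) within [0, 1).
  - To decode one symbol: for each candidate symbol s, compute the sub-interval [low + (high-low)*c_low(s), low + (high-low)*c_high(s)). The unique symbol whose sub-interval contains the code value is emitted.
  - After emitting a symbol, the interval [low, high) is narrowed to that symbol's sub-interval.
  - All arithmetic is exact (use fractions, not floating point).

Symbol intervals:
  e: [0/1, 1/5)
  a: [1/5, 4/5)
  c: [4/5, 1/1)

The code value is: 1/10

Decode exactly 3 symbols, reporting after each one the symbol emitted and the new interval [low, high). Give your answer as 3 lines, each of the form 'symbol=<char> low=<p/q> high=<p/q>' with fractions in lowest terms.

Answer: symbol=e low=0/1 high=1/5
symbol=a low=1/25 high=4/25
symbol=a low=8/125 high=17/125

Derivation:
Step 1: interval [0/1, 1/1), width = 1/1 - 0/1 = 1/1
  'e': [0/1 + 1/1*0/1, 0/1 + 1/1*1/5) = [0/1, 1/5) <- contains code 1/10
  'a': [0/1 + 1/1*1/5, 0/1 + 1/1*4/5) = [1/5, 4/5)
  'c': [0/1 + 1/1*4/5, 0/1 + 1/1*1/1) = [4/5, 1/1)
  emit 'e', narrow to [0/1, 1/5)
Step 2: interval [0/1, 1/5), width = 1/5 - 0/1 = 1/5
  'e': [0/1 + 1/5*0/1, 0/1 + 1/5*1/5) = [0/1, 1/25)
  'a': [0/1 + 1/5*1/5, 0/1 + 1/5*4/5) = [1/25, 4/25) <- contains code 1/10
  'c': [0/1 + 1/5*4/5, 0/1 + 1/5*1/1) = [4/25, 1/5)
  emit 'a', narrow to [1/25, 4/25)
Step 3: interval [1/25, 4/25), width = 4/25 - 1/25 = 3/25
  'e': [1/25 + 3/25*0/1, 1/25 + 3/25*1/5) = [1/25, 8/125)
  'a': [1/25 + 3/25*1/5, 1/25 + 3/25*4/5) = [8/125, 17/125) <- contains code 1/10
  'c': [1/25 + 3/25*4/5, 1/25 + 3/25*1/1) = [17/125, 4/25)
  emit 'a', narrow to [8/125, 17/125)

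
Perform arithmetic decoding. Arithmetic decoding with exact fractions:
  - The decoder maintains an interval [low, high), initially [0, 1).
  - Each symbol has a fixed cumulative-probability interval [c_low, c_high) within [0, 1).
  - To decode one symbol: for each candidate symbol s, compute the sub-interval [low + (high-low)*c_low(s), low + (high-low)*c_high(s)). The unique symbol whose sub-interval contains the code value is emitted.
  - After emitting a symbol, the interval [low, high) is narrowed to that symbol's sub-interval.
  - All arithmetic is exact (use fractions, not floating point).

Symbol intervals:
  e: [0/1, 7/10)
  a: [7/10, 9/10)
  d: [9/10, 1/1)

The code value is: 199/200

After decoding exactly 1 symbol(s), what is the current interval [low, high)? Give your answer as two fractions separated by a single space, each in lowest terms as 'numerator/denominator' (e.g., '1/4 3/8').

Step 1: interval [0/1, 1/1), width = 1/1 - 0/1 = 1/1
  'e': [0/1 + 1/1*0/1, 0/1 + 1/1*7/10) = [0/1, 7/10)
  'a': [0/1 + 1/1*7/10, 0/1 + 1/1*9/10) = [7/10, 9/10)
  'd': [0/1 + 1/1*9/10, 0/1 + 1/1*1/1) = [9/10, 1/1) <- contains code 199/200
  emit 'd', narrow to [9/10, 1/1)

Answer: 9/10 1/1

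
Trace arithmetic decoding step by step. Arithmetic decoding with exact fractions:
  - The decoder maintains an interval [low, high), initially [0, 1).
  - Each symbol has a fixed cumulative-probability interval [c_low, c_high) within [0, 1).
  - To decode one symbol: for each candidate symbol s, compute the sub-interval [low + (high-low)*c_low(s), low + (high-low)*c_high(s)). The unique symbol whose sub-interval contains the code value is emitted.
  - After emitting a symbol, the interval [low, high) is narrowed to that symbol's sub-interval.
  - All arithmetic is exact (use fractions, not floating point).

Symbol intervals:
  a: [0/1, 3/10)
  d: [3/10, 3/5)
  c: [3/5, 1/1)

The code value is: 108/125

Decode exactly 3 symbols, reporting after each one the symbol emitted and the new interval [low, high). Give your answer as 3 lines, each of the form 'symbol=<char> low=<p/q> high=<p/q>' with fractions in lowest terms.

Step 1: interval [0/1, 1/1), width = 1/1 - 0/1 = 1/1
  'a': [0/1 + 1/1*0/1, 0/1 + 1/1*3/10) = [0/1, 3/10)
  'd': [0/1 + 1/1*3/10, 0/1 + 1/1*3/5) = [3/10, 3/5)
  'c': [0/1 + 1/1*3/5, 0/1 + 1/1*1/1) = [3/5, 1/1) <- contains code 108/125
  emit 'c', narrow to [3/5, 1/1)
Step 2: interval [3/5, 1/1), width = 1/1 - 3/5 = 2/5
  'a': [3/5 + 2/5*0/1, 3/5 + 2/5*3/10) = [3/5, 18/25)
  'd': [3/5 + 2/5*3/10, 3/5 + 2/5*3/5) = [18/25, 21/25)
  'c': [3/5 + 2/5*3/5, 3/5 + 2/5*1/1) = [21/25, 1/1) <- contains code 108/125
  emit 'c', narrow to [21/25, 1/1)
Step 3: interval [21/25, 1/1), width = 1/1 - 21/25 = 4/25
  'a': [21/25 + 4/25*0/1, 21/25 + 4/25*3/10) = [21/25, 111/125) <- contains code 108/125
  'd': [21/25 + 4/25*3/10, 21/25 + 4/25*3/5) = [111/125, 117/125)
  'c': [21/25 + 4/25*3/5, 21/25 + 4/25*1/1) = [117/125, 1/1)
  emit 'a', narrow to [21/25, 111/125)

Answer: symbol=c low=3/5 high=1/1
symbol=c low=21/25 high=1/1
symbol=a low=21/25 high=111/125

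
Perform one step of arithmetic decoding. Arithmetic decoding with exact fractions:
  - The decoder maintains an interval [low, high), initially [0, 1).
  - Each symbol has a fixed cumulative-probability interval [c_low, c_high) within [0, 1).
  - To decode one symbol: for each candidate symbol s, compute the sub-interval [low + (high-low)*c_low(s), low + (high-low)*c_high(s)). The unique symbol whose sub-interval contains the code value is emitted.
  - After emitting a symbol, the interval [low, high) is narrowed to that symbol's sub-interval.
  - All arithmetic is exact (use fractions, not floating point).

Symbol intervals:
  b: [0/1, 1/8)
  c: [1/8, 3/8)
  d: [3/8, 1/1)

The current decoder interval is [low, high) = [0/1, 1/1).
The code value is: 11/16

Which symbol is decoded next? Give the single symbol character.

Interval width = high − low = 1/1 − 0/1 = 1/1
Scaled code = (code − low) / width = (11/16 − 0/1) / 1/1 = 11/16
  b: [0/1, 1/8) 
  c: [1/8, 3/8) 
  d: [3/8, 1/1) ← scaled code falls here ✓

Answer: d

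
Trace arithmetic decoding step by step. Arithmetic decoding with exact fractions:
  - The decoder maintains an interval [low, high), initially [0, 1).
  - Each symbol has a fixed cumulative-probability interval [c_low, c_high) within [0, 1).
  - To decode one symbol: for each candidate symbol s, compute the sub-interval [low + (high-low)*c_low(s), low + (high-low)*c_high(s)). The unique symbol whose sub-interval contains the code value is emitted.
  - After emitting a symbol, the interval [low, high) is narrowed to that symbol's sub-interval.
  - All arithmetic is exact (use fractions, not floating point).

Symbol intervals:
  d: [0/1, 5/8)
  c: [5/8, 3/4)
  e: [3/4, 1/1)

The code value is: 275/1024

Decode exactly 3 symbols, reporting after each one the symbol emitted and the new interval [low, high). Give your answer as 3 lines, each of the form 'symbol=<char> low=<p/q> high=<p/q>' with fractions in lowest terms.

Step 1: interval [0/1, 1/1), width = 1/1 - 0/1 = 1/1
  'd': [0/1 + 1/1*0/1, 0/1 + 1/1*5/8) = [0/1, 5/8) <- contains code 275/1024
  'c': [0/1 + 1/1*5/8, 0/1 + 1/1*3/4) = [5/8, 3/4)
  'e': [0/1 + 1/1*3/4, 0/1 + 1/1*1/1) = [3/4, 1/1)
  emit 'd', narrow to [0/1, 5/8)
Step 2: interval [0/1, 5/8), width = 5/8 - 0/1 = 5/8
  'd': [0/1 + 5/8*0/1, 0/1 + 5/8*5/8) = [0/1, 25/64) <- contains code 275/1024
  'c': [0/1 + 5/8*5/8, 0/1 + 5/8*3/4) = [25/64, 15/32)
  'e': [0/1 + 5/8*3/4, 0/1 + 5/8*1/1) = [15/32, 5/8)
  emit 'd', narrow to [0/1, 25/64)
Step 3: interval [0/1, 25/64), width = 25/64 - 0/1 = 25/64
  'd': [0/1 + 25/64*0/1, 0/1 + 25/64*5/8) = [0/1, 125/512)
  'c': [0/1 + 25/64*5/8, 0/1 + 25/64*3/4) = [125/512, 75/256) <- contains code 275/1024
  'e': [0/1 + 25/64*3/4, 0/1 + 25/64*1/1) = [75/256, 25/64)
  emit 'c', narrow to [125/512, 75/256)

Answer: symbol=d low=0/1 high=5/8
symbol=d low=0/1 high=25/64
symbol=c low=125/512 high=75/256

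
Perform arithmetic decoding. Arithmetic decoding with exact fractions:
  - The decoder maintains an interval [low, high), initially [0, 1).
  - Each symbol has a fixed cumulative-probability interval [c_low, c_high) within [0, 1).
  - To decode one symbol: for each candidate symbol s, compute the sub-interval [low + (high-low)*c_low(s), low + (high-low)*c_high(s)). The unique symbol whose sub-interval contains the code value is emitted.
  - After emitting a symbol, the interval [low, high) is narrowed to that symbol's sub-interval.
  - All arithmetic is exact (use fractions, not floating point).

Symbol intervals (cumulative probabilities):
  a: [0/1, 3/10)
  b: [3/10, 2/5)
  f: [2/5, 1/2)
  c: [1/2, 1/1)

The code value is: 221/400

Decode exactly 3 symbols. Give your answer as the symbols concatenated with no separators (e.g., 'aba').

Step 1: interval [0/1, 1/1), width = 1/1 - 0/1 = 1/1
  'a': [0/1 + 1/1*0/1, 0/1 + 1/1*3/10) = [0/1, 3/10)
  'b': [0/1 + 1/1*3/10, 0/1 + 1/1*2/5) = [3/10, 2/5)
  'f': [0/1 + 1/1*2/5, 0/1 + 1/1*1/2) = [2/5, 1/2)
  'c': [0/1 + 1/1*1/2, 0/1 + 1/1*1/1) = [1/2, 1/1) <- contains code 221/400
  emit 'c', narrow to [1/2, 1/1)
Step 2: interval [1/2, 1/1), width = 1/1 - 1/2 = 1/2
  'a': [1/2 + 1/2*0/1, 1/2 + 1/2*3/10) = [1/2, 13/20) <- contains code 221/400
  'b': [1/2 + 1/2*3/10, 1/2 + 1/2*2/5) = [13/20, 7/10)
  'f': [1/2 + 1/2*2/5, 1/2 + 1/2*1/2) = [7/10, 3/4)
  'c': [1/2 + 1/2*1/2, 1/2 + 1/2*1/1) = [3/4, 1/1)
  emit 'a', narrow to [1/2, 13/20)
Step 3: interval [1/2, 13/20), width = 13/20 - 1/2 = 3/20
  'a': [1/2 + 3/20*0/1, 1/2 + 3/20*3/10) = [1/2, 109/200)
  'b': [1/2 + 3/20*3/10, 1/2 + 3/20*2/5) = [109/200, 14/25) <- contains code 221/400
  'f': [1/2 + 3/20*2/5, 1/2 + 3/20*1/2) = [14/25, 23/40)
  'c': [1/2 + 3/20*1/2, 1/2 + 3/20*1/1) = [23/40, 13/20)
  emit 'b', narrow to [109/200, 14/25)

Answer: cab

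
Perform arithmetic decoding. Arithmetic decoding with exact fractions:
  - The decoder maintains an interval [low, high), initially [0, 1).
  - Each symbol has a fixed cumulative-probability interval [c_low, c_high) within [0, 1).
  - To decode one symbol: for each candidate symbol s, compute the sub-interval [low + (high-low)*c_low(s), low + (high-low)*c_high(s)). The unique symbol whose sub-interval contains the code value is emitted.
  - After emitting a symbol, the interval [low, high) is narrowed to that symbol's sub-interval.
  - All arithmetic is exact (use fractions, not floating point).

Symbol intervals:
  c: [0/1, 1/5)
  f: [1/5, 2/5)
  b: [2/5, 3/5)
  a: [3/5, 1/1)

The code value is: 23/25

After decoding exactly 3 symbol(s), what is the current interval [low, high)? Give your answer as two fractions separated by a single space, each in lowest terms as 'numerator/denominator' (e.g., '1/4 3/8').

Step 1: interval [0/1, 1/1), width = 1/1 - 0/1 = 1/1
  'c': [0/1 + 1/1*0/1, 0/1 + 1/1*1/5) = [0/1, 1/5)
  'f': [0/1 + 1/1*1/5, 0/1 + 1/1*2/5) = [1/5, 2/5)
  'b': [0/1 + 1/1*2/5, 0/1 + 1/1*3/5) = [2/5, 3/5)
  'a': [0/1 + 1/1*3/5, 0/1 + 1/1*1/1) = [3/5, 1/1) <- contains code 23/25
  emit 'a', narrow to [3/5, 1/1)
Step 2: interval [3/5, 1/1), width = 1/1 - 3/5 = 2/5
  'c': [3/5 + 2/5*0/1, 3/5 + 2/5*1/5) = [3/5, 17/25)
  'f': [3/5 + 2/5*1/5, 3/5 + 2/5*2/5) = [17/25, 19/25)
  'b': [3/5 + 2/5*2/5, 3/5 + 2/5*3/5) = [19/25, 21/25)
  'a': [3/5 + 2/5*3/5, 3/5 + 2/5*1/1) = [21/25, 1/1) <- contains code 23/25
  emit 'a', narrow to [21/25, 1/1)
Step 3: interval [21/25, 1/1), width = 1/1 - 21/25 = 4/25
  'c': [21/25 + 4/25*0/1, 21/25 + 4/25*1/5) = [21/25, 109/125)
  'f': [21/25 + 4/25*1/5, 21/25 + 4/25*2/5) = [109/125, 113/125)
  'b': [21/25 + 4/25*2/5, 21/25 + 4/25*3/5) = [113/125, 117/125) <- contains code 23/25
  'a': [21/25 + 4/25*3/5, 21/25 + 4/25*1/1) = [117/125, 1/1)
  emit 'b', narrow to [113/125, 117/125)

Answer: 113/125 117/125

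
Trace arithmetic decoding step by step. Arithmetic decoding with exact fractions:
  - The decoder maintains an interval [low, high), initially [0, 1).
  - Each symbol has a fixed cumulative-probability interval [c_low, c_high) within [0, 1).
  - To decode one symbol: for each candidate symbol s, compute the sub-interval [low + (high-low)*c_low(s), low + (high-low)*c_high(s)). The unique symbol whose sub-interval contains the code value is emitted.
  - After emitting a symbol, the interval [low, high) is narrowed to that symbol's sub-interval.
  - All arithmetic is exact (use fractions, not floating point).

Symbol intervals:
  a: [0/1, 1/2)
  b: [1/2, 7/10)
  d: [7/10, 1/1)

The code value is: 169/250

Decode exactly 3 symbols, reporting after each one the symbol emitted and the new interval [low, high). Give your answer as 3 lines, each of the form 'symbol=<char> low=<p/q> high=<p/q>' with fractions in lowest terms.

Step 1: interval [0/1, 1/1), width = 1/1 - 0/1 = 1/1
  'a': [0/1 + 1/1*0/1, 0/1 + 1/1*1/2) = [0/1, 1/2)
  'b': [0/1 + 1/1*1/2, 0/1 + 1/1*7/10) = [1/2, 7/10) <- contains code 169/250
  'd': [0/1 + 1/1*7/10, 0/1 + 1/1*1/1) = [7/10, 1/1)
  emit 'b', narrow to [1/2, 7/10)
Step 2: interval [1/2, 7/10), width = 7/10 - 1/2 = 1/5
  'a': [1/2 + 1/5*0/1, 1/2 + 1/5*1/2) = [1/2, 3/5)
  'b': [1/2 + 1/5*1/2, 1/2 + 1/5*7/10) = [3/5, 16/25)
  'd': [1/2 + 1/5*7/10, 1/2 + 1/5*1/1) = [16/25, 7/10) <- contains code 169/250
  emit 'd', narrow to [16/25, 7/10)
Step 3: interval [16/25, 7/10), width = 7/10 - 16/25 = 3/50
  'a': [16/25 + 3/50*0/1, 16/25 + 3/50*1/2) = [16/25, 67/100)
  'b': [16/25 + 3/50*1/2, 16/25 + 3/50*7/10) = [67/100, 341/500) <- contains code 169/250
  'd': [16/25 + 3/50*7/10, 16/25 + 3/50*1/1) = [341/500, 7/10)
  emit 'b', narrow to [67/100, 341/500)

Answer: symbol=b low=1/2 high=7/10
symbol=d low=16/25 high=7/10
symbol=b low=67/100 high=341/500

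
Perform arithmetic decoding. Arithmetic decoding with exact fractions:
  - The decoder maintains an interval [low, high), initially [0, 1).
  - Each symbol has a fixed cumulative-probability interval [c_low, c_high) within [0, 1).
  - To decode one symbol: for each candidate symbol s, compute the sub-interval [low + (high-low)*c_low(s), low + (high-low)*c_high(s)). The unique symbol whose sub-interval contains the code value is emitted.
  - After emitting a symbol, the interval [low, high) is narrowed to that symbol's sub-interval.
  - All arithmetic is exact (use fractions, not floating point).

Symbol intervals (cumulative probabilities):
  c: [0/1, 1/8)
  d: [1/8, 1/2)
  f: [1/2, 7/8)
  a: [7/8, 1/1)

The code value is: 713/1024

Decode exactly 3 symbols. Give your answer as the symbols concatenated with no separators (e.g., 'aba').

Answer: ffc

Derivation:
Step 1: interval [0/1, 1/1), width = 1/1 - 0/1 = 1/1
  'c': [0/1 + 1/1*0/1, 0/1 + 1/1*1/8) = [0/1, 1/8)
  'd': [0/1 + 1/1*1/8, 0/1 + 1/1*1/2) = [1/8, 1/2)
  'f': [0/1 + 1/1*1/2, 0/1 + 1/1*7/8) = [1/2, 7/8) <- contains code 713/1024
  'a': [0/1 + 1/1*7/8, 0/1 + 1/1*1/1) = [7/8, 1/1)
  emit 'f', narrow to [1/2, 7/8)
Step 2: interval [1/2, 7/8), width = 7/8 - 1/2 = 3/8
  'c': [1/2 + 3/8*0/1, 1/2 + 3/8*1/8) = [1/2, 35/64)
  'd': [1/2 + 3/8*1/8, 1/2 + 3/8*1/2) = [35/64, 11/16)
  'f': [1/2 + 3/8*1/2, 1/2 + 3/8*7/8) = [11/16, 53/64) <- contains code 713/1024
  'a': [1/2 + 3/8*7/8, 1/2 + 3/8*1/1) = [53/64, 7/8)
  emit 'f', narrow to [11/16, 53/64)
Step 3: interval [11/16, 53/64), width = 53/64 - 11/16 = 9/64
  'c': [11/16 + 9/64*0/1, 11/16 + 9/64*1/8) = [11/16, 361/512) <- contains code 713/1024
  'd': [11/16 + 9/64*1/8, 11/16 + 9/64*1/2) = [361/512, 97/128)
  'f': [11/16 + 9/64*1/2, 11/16 + 9/64*7/8) = [97/128, 415/512)
  'a': [11/16 + 9/64*7/8, 11/16 + 9/64*1/1) = [415/512, 53/64)
  emit 'c', narrow to [11/16, 361/512)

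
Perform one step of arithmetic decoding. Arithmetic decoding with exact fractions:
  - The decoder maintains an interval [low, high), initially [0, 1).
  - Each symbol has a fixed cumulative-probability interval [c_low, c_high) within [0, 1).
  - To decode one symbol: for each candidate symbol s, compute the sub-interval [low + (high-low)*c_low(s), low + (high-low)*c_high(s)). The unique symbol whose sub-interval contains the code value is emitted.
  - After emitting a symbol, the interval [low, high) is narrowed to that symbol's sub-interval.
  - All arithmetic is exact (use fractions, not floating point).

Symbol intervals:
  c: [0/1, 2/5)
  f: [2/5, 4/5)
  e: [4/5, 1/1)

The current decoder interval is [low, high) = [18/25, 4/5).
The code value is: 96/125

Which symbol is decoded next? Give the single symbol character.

Interval width = high − low = 4/5 − 18/25 = 2/25
Scaled code = (code − low) / width = (96/125 − 18/25) / 2/25 = 3/5
  c: [0/1, 2/5) 
  f: [2/5, 4/5) ← scaled code falls here ✓
  e: [4/5, 1/1) 

Answer: f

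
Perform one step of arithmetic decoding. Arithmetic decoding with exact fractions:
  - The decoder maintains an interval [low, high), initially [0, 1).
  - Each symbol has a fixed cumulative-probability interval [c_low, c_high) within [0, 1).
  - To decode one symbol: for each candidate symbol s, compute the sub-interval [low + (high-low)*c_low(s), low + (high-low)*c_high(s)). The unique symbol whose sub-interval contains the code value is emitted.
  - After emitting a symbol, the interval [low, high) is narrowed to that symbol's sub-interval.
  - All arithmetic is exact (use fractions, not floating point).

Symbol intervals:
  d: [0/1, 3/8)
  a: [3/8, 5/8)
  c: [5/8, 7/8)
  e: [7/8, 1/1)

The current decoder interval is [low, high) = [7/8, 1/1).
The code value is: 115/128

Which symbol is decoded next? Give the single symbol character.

Interval width = high − low = 1/1 − 7/8 = 1/8
Scaled code = (code − low) / width = (115/128 − 7/8) / 1/8 = 3/16
  d: [0/1, 3/8) ← scaled code falls here ✓
  a: [3/8, 5/8) 
  c: [5/8, 7/8) 
  e: [7/8, 1/1) 

Answer: d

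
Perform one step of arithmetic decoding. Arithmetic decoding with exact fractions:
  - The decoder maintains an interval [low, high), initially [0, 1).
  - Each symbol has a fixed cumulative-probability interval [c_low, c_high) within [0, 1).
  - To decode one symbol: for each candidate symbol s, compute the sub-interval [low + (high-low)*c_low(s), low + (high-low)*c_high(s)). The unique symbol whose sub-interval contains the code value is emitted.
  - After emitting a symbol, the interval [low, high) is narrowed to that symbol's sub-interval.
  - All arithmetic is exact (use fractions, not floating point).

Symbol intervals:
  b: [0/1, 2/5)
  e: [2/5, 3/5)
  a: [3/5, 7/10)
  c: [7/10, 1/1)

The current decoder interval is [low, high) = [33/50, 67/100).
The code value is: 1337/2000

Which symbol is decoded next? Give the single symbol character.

Interval width = high − low = 67/100 − 33/50 = 1/100
Scaled code = (code − low) / width = (1337/2000 − 33/50) / 1/100 = 17/20
  b: [0/1, 2/5) 
  e: [2/5, 3/5) 
  a: [3/5, 7/10) 
  c: [7/10, 1/1) ← scaled code falls here ✓

Answer: c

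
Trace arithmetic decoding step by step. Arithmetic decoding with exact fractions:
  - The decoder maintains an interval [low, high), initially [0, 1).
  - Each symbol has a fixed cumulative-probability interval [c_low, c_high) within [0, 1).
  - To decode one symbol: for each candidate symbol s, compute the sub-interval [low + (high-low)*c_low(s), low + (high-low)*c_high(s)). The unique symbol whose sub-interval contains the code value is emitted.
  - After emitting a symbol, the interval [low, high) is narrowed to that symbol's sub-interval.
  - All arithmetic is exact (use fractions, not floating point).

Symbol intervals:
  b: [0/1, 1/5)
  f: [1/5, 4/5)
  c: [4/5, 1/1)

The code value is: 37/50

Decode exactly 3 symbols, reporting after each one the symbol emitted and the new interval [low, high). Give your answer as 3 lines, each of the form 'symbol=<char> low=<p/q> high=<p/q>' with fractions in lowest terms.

Answer: symbol=f low=1/5 high=4/5
symbol=c low=17/25 high=4/5
symbol=f low=88/125 high=97/125

Derivation:
Step 1: interval [0/1, 1/1), width = 1/1 - 0/1 = 1/1
  'b': [0/1 + 1/1*0/1, 0/1 + 1/1*1/5) = [0/1, 1/5)
  'f': [0/1 + 1/1*1/5, 0/1 + 1/1*4/5) = [1/5, 4/5) <- contains code 37/50
  'c': [0/1 + 1/1*4/5, 0/1 + 1/1*1/1) = [4/5, 1/1)
  emit 'f', narrow to [1/5, 4/5)
Step 2: interval [1/5, 4/5), width = 4/5 - 1/5 = 3/5
  'b': [1/5 + 3/5*0/1, 1/5 + 3/5*1/5) = [1/5, 8/25)
  'f': [1/5 + 3/5*1/5, 1/5 + 3/5*4/5) = [8/25, 17/25)
  'c': [1/5 + 3/5*4/5, 1/5 + 3/5*1/1) = [17/25, 4/5) <- contains code 37/50
  emit 'c', narrow to [17/25, 4/5)
Step 3: interval [17/25, 4/5), width = 4/5 - 17/25 = 3/25
  'b': [17/25 + 3/25*0/1, 17/25 + 3/25*1/5) = [17/25, 88/125)
  'f': [17/25 + 3/25*1/5, 17/25 + 3/25*4/5) = [88/125, 97/125) <- contains code 37/50
  'c': [17/25 + 3/25*4/5, 17/25 + 3/25*1/1) = [97/125, 4/5)
  emit 'f', narrow to [88/125, 97/125)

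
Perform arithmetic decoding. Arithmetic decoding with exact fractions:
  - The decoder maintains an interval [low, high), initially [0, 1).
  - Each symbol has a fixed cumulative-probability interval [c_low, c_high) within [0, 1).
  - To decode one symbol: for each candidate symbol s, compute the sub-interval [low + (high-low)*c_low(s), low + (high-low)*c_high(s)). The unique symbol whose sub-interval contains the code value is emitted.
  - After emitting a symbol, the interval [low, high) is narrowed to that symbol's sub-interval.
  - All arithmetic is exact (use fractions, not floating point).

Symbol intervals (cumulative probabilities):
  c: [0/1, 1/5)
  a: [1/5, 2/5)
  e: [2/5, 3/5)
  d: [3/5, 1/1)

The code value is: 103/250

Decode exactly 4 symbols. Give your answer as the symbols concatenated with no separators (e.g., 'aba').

Step 1: interval [0/1, 1/1), width = 1/1 - 0/1 = 1/1
  'c': [0/1 + 1/1*0/1, 0/1 + 1/1*1/5) = [0/1, 1/5)
  'a': [0/1 + 1/1*1/5, 0/1 + 1/1*2/5) = [1/5, 2/5)
  'e': [0/1 + 1/1*2/5, 0/1 + 1/1*3/5) = [2/5, 3/5) <- contains code 103/250
  'd': [0/1 + 1/1*3/5, 0/1 + 1/1*1/1) = [3/5, 1/1)
  emit 'e', narrow to [2/5, 3/5)
Step 2: interval [2/5, 3/5), width = 3/5 - 2/5 = 1/5
  'c': [2/5 + 1/5*0/1, 2/5 + 1/5*1/5) = [2/5, 11/25) <- contains code 103/250
  'a': [2/5 + 1/5*1/5, 2/5 + 1/5*2/5) = [11/25, 12/25)
  'e': [2/5 + 1/5*2/5, 2/5 + 1/5*3/5) = [12/25, 13/25)
  'd': [2/5 + 1/5*3/5, 2/5 + 1/5*1/1) = [13/25, 3/5)
  emit 'c', narrow to [2/5, 11/25)
Step 3: interval [2/5, 11/25), width = 11/25 - 2/5 = 1/25
  'c': [2/5 + 1/25*0/1, 2/5 + 1/25*1/5) = [2/5, 51/125)
  'a': [2/5 + 1/25*1/5, 2/5 + 1/25*2/5) = [51/125, 52/125) <- contains code 103/250
  'e': [2/5 + 1/25*2/5, 2/5 + 1/25*3/5) = [52/125, 53/125)
  'd': [2/5 + 1/25*3/5, 2/5 + 1/25*1/1) = [53/125, 11/25)
  emit 'a', narrow to [51/125, 52/125)
Step 4: interval [51/125, 52/125), width = 52/125 - 51/125 = 1/125
  'c': [51/125 + 1/125*0/1, 51/125 + 1/125*1/5) = [51/125, 256/625)
  'a': [51/125 + 1/125*1/5, 51/125 + 1/125*2/5) = [256/625, 257/625)
  'e': [51/125 + 1/125*2/5, 51/125 + 1/125*3/5) = [257/625, 258/625) <- contains code 103/250
  'd': [51/125 + 1/125*3/5, 51/125 + 1/125*1/1) = [258/625, 52/125)
  emit 'e', narrow to [257/625, 258/625)

Answer: ecae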